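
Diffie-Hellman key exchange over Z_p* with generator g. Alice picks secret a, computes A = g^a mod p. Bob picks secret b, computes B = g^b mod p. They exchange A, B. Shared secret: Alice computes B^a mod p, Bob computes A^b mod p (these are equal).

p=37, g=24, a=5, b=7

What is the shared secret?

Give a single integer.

A = 24^5 mod 37  (bits of 5 = 101)
  bit 0 = 1: r = r^2 * 24 mod 37 = 1^2 * 24 = 1*24 = 24
  bit 1 = 0: r = r^2 mod 37 = 24^2 = 21
  bit 2 = 1: r = r^2 * 24 mod 37 = 21^2 * 24 = 34*24 = 2
  -> A = 2
B = 24^7 mod 37  (bits of 7 = 111)
  bit 0 = 1: r = r^2 * 24 mod 37 = 1^2 * 24 = 1*24 = 24
  bit 1 = 1: r = r^2 * 24 mod 37 = 24^2 * 24 = 21*24 = 23
  bit 2 = 1: r = r^2 * 24 mod 37 = 23^2 * 24 = 11*24 = 5
  -> B = 5
s = B^a = 5^5 mod 37  (bits of 5 = 101)
  bit 0 = 1: r = r^2 * 5 mod 37 = 1^2 * 5 = 1*5 = 5
  bit 1 = 0: r = r^2 mod 37 = 5^2 = 25
  bit 2 = 1: r = r^2 * 5 mod 37 = 25^2 * 5 = 33*5 = 17
  -> s = B^a = 17

Answer: 17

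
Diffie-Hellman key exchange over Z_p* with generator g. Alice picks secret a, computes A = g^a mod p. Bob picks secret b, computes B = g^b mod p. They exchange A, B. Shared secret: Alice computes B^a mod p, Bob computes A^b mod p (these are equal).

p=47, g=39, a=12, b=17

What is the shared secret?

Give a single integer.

Answer: 28

Derivation:
A = 39^12 mod 47  (bits of 12 = 1100)
  bit 0 = 1: r = r^2 * 39 mod 47 = 1^2 * 39 = 1*39 = 39
  bit 1 = 1: r = r^2 * 39 mod 47 = 39^2 * 39 = 17*39 = 5
  bit 2 = 0: r = r^2 mod 47 = 5^2 = 25
  bit 3 = 0: r = r^2 mod 47 = 25^2 = 14
  -> A = 14
B = 39^17 mod 47  (bits of 17 = 10001)
  bit 0 = 1: r = r^2 * 39 mod 47 = 1^2 * 39 = 1*39 = 39
  bit 1 = 0: r = r^2 mod 47 = 39^2 = 17
  bit 2 = 0: r = r^2 mod 47 = 17^2 = 7
  bit 3 = 0: r = r^2 mod 47 = 7^2 = 2
  bit 4 = 1: r = r^2 * 39 mod 47 = 2^2 * 39 = 4*39 = 15
  -> B = 15
s = B^a = 15^12 mod 47  (bits of 12 = 1100)
  bit 0 = 1: r = r^2 * 15 mod 47 = 1^2 * 15 = 1*15 = 15
  bit 1 = 1: r = r^2 * 15 mod 47 = 15^2 * 15 = 37*15 = 38
  bit 2 = 0: r = r^2 mod 47 = 38^2 = 34
  bit 3 = 0: r = r^2 mod 47 = 34^2 = 28
  -> s = B^a = 28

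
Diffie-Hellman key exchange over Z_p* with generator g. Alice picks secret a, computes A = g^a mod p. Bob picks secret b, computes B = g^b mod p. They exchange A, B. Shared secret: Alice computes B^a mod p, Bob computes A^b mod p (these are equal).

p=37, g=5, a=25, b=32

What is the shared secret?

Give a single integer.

Answer: 16

Derivation:
A = 5^25 mod 37  (bits of 25 = 11001)
  bit 0 = 1: r = r^2 * 5 mod 37 = 1^2 * 5 = 1*5 = 5
  bit 1 = 1: r = r^2 * 5 mod 37 = 5^2 * 5 = 25*5 = 14
  bit 2 = 0: r = r^2 mod 37 = 14^2 = 11
  bit 3 = 0: r = r^2 mod 37 = 11^2 = 10
  bit 4 = 1: r = r^2 * 5 mod 37 = 10^2 * 5 = 26*5 = 19
  -> A = 19
B = 5^32 mod 37  (bits of 32 = 100000)
  bit 0 = 1: r = r^2 * 5 mod 37 = 1^2 * 5 = 1*5 = 5
  bit 1 = 0: r = r^2 mod 37 = 5^2 = 25
  bit 2 = 0: r = r^2 mod 37 = 25^2 = 33
  bit 3 = 0: r = r^2 mod 37 = 33^2 = 16
  bit 4 = 0: r = r^2 mod 37 = 16^2 = 34
  bit 5 = 0: r = r^2 mod 37 = 34^2 = 9
  -> B = 9
s = B^a = 9^25 mod 37  (bits of 25 = 11001)
  bit 0 = 1: r = r^2 * 9 mod 37 = 1^2 * 9 = 1*9 = 9
  bit 1 = 1: r = r^2 * 9 mod 37 = 9^2 * 9 = 7*9 = 26
  bit 2 = 0: r = r^2 mod 37 = 26^2 = 10
  bit 3 = 0: r = r^2 mod 37 = 10^2 = 26
  bit 4 = 1: r = r^2 * 9 mod 37 = 26^2 * 9 = 10*9 = 16
  -> s = B^a = 16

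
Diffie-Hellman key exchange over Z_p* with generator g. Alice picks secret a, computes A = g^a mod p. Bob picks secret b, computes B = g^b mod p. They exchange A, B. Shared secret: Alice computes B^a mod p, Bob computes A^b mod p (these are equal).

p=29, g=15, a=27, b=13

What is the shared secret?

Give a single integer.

A = 15^27 mod 29  (bits of 27 = 11011)
  bit 0 = 1: r = r^2 * 15 mod 29 = 1^2 * 15 = 1*15 = 15
  bit 1 = 1: r = r^2 * 15 mod 29 = 15^2 * 15 = 22*15 = 11
  bit 2 = 0: r = r^2 mod 29 = 11^2 = 5
  bit 3 = 1: r = r^2 * 15 mod 29 = 5^2 * 15 = 25*15 = 27
  bit 4 = 1: r = r^2 * 15 mod 29 = 27^2 * 15 = 4*15 = 2
  -> A = 2
B = 15^13 mod 29  (bits of 13 = 1101)
  bit 0 = 1: r = r^2 * 15 mod 29 = 1^2 * 15 = 1*15 = 15
  bit 1 = 1: r = r^2 * 15 mod 29 = 15^2 * 15 = 22*15 = 11
  bit 2 = 0: r = r^2 mod 29 = 11^2 = 5
  bit 3 = 1: r = r^2 * 15 mod 29 = 5^2 * 15 = 25*15 = 27
  -> B = 27
s = B^a = 27^27 mod 29  (bits of 27 = 11011)
  bit 0 = 1: r = r^2 * 27 mod 29 = 1^2 * 27 = 1*27 = 27
  bit 1 = 1: r = r^2 * 27 mod 29 = 27^2 * 27 = 4*27 = 21
  bit 2 = 0: r = r^2 mod 29 = 21^2 = 6
  bit 3 = 1: r = r^2 * 27 mod 29 = 6^2 * 27 = 7*27 = 15
  bit 4 = 1: r = r^2 * 27 mod 29 = 15^2 * 27 = 22*27 = 14
  -> s = B^a = 14

Answer: 14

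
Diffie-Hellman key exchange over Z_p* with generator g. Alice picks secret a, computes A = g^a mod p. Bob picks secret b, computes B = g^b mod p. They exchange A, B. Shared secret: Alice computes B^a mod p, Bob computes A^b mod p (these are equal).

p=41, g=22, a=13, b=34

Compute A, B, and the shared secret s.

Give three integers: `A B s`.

Answer: 26 2 33

Derivation:
A = 22^13 mod 41  (bits of 13 = 1101)
  bit 0 = 1: r = r^2 * 22 mod 41 = 1^2 * 22 = 1*22 = 22
  bit 1 = 1: r = r^2 * 22 mod 41 = 22^2 * 22 = 33*22 = 29
  bit 2 = 0: r = r^2 mod 41 = 29^2 = 21
  bit 3 = 1: r = r^2 * 22 mod 41 = 21^2 * 22 = 31*22 = 26
  -> A = 26
B = 22^34 mod 41  (bits of 34 = 100010)
  bit 0 = 1: r = r^2 * 22 mod 41 = 1^2 * 22 = 1*22 = 22
  bit 1 = 0: r = r^2 mod 41 = 22^2 = 33
  bit 2 = 0: r = r^2 mod 41 = 33^2 = 23
  bit 3 = 0: r = r^2 mod 41 = 23^2 = 37
  bit 4 = 1: r = r^2 * 22 mod 41 = 37^2 * 22 = 16*22 = 24
  bit 5 = 0: r = r^2 mod 41 = 24^2 = 2
  -> B = 2
s = B^a = 2^13 mod 41  (bits of 13 = 1101)
  bit 0 = 1: r = r^2 * 2 mod 41 = 1^2 * 2 = 1*2 = 2
  bit 1 = 1: r = r^2 * 2 mod 41 = 2^2 * 2 = 4*2 = 8
  bit 2 = 0: r = r^2 mod 41 = 8^2 = 23
  bit 3 = 1: r = r^2 * 2 mod 41 = 23^2 * 2 = 37*2 = 33
  -> s = B^a = 33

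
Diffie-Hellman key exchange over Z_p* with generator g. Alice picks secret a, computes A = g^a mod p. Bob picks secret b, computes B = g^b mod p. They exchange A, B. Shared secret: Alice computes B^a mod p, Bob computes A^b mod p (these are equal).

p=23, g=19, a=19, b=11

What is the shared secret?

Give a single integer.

Answer: 22

Derivation:
A = 19^19 mod 23  (bits of 19 = 10011)
  bit 0 = 1: r = r^2 * 19 mod 23 = 1^2 * 19 = 1*19 = 19
  bit 1 = 0: r = r^2 mod 23 = 19^2 = 16
  bit 2 = 0: r = r^2 mod 23 = 16^2 = 3
  bit 3 = 1: r = r^2 * 19 mod 23 = 3^2 * 19 = 9*19 = 10
  bit 4 = 1: r = r^2 * 19 mod 23 = 10^2 * 19 = 8*19 = 14
  -> A = 14
B = 19^11 mod 23  (bits of 11 = 1011)
  bit 0 = 1: r = r^2 * 19 mod 23 = 1^2 * 19 = 1*19 = 19
  bit 1 = 0: r = r^2 mod 23 = 19^2 = 16
  bit 2 = 1: r = r^2 * 19 mod 23 = 16^2 * 19 = 3*19 = 11
  bit 3 = 1: r = r^2 * 19 mod 23 = 11^2 * 19 = 6*19 = 22
  -> B = 22
s = B^a = 22^19 mod 23  (bits of 19 = 10011)
  bit 0 = 1: r = r^2 * 22 mod 23 = 1^2 * 22 = 1*22 = 22
  bit 1 = 0: r = r^2 mod 23 = 22^2 = 1
  bit 2 = 0: r = r^2 mod 23 = 1^2 = 1
  bit 3 = 1: r = r^2 * 22 mod 23 = 1^2 * 22 = 1*22 = 22
  bit 4 = 1: r = r^2 * 22 mod 23 = 22^2 * 22 = 1*22 = 22
  -> s = B^a = 22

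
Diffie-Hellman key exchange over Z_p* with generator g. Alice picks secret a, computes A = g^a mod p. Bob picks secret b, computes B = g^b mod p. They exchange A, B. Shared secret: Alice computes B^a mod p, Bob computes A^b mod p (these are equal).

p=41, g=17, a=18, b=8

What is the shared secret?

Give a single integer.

Answer: 37

Derivation:
A = 17^18 mod 41  (bits of 18 = 10010)
  bit 0 = 1: r = r^2 * 17 mod 41 = 1^2 * 17 = 1*17 = 17
  bit 1 = 0: r = r^2 mod 41 = 17^2 = 2
  bit 2 = 0: r = r^2 mod 41 = 2^2 = 4
  bit 3 = 1: r = r^2 * 17 mod 41 = 4^2 * 17 = 16*17 = 26
  bit 4 = 0: r = r^2 mod 41 = 26^2 = 20
  -> A = 20
B = 17^8 mod 41  (bits of 8 = 1000)
  bit 0 = 1: r = r^2 * 17 mod 41 = 1^2 * 17 = 1*17 = 17
  bit 1 = 0: r = r^2 mod 41 = 17^2 = 2
  bit 2 = 0: r = r^2 mod 41 = 2^2 = 4
  bit 3 = 0: r = r^2 mod 41 = 4^2 = 16
  -> B = 16
s = B^a = 16^18 mod 41  (bits of 18 = 10010)
  bit 0 = 1: r = r^2 * 16 mod 41 = 1^2 * 16 = 1*16 = 16
  bit 1 = 0: r = r^2 mod 41 = 16^2 = 10
  bit 2 = 0: r = r^2 mod 41 = 10^2 = 18
  bit 3 = 1: r = r^2 * 16 mod 41 = 18^2 * 16 = 37*16 = 18
  bit 4 = 0: r = r^2 mod 41 = 18^2 = 37
  -> s = B^a = 37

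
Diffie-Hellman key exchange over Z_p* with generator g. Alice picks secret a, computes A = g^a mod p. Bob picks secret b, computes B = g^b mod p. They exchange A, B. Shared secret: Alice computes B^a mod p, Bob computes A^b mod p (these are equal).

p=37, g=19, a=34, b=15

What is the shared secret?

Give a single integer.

A = 19^34 mod 37  (bits of 34 = 100010)
  bit 0 = 1: r = r^2 * 19 mod 37 = 1^2 * 19 = 1*19 = 19
  bit 1 = 0: r = r^2 mod 37 = 19^2 = 28
  bit 2 = 0: r = r^2 mod 37 = 28^2 = 7
  bit 3 = 0: r = r^2 mod 37 = 7^2 = 12
  bit 4 = 1: r = r^2 * 19 mod 37 = 12^2 * 19 = 33*19 = 35
  bit 5 = 0: r = r^2 mod 37 = 35^2 = 4
  -> A = 4
B = 19^15 mod 37  (bits of 15 = 1111)
  bit 0 = 1: r = r^2 * 19 mod 37 = 1^2 * 19 = 1*19 = 19
  bit 1 = 1: r = r^2 * 19 mod 37 = 19^2 * 19 = 28*19 = 14
  bit 2 = 1: r = r^2 * 19 mod 37 = 14^2 * 19 = 11*19 = 24
  bit 3 = 1: r = r^2 * 19 mod 37 = 24^2 * 19 = 21*19 = 29
  -> B = 29
s = B^a = 29^34 mod 37  (bits of 34 = 100010)
  bit 0 = 1: r = r^2 * 29 mod 37 = 1^2 * 29 = 1*29 = 29
  bit 1 = 0: r = r^2 mod 37 = 29^2 = 27
  bit 2 = 0: r = r^2 mod 37 = 27^2 = 26
  bit 3 = 0: r = r^2 mod 37 = 26^2 = 10
  bit 4 = 1: r = r^2 * 29 mod 37 = 10^2 * 29 = 26*29 = 14
  bit 5 = 0: r = r^2 mod 37 = 14^2 = 11
  -> s = B^a = 11

Answer: 11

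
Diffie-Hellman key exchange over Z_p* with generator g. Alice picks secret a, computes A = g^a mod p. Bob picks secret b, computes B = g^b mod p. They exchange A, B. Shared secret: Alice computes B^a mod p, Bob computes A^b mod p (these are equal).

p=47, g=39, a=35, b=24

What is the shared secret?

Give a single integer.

A = 39^35 mod 47  (bits of 35 = 100011)
  bit 0 = 1: r = r^2 * 39 mod 47 = 1^2 * 39 = 1*39 = 39
  bit 1 = 0: r = r^2 mod 47 = 39^2 = 17
  bit 2 = 0: r = r^2 mod 47 = 17^2 = 7
  bit 3 = 0: r = r^2 mod 47 = 7^2 = 2
  bit 4 = 1: r = r^2 * 39 mod 47 = 2^2 * 39 = 4*39 = 15
  bit 5 = 1: r = r^2 * 39 mod 47 = 15^2 * 39 = 37*39 = 33
  -> A = 33
B = 39^24 mod 47  (bits of 24 = 11000)
  bit 0 = 1: r = r^2 * 39 mod 47 = 1^2 * 39 = 1*39 = 39
  bit 1 = 1: r = r^2 * 39 mod 47 = 39^2 * 39 = 17*39 = 5
  bit 2 = 0: r = r^2 mod 47 = 5^2 = 25
  bit 3 = 0: r = r^2 mod 47 = 25^2 = 14
  bit 4 = 0: r = r^2 mod 47 = 14^2 = 8
  -> B = 8
s = B^a = 8^35 mod 47  (bits of 35 = 100011)
  bit 0 = 1: r = r^2 * 8 mod 47 = 1^2 * 8 = 1*8 = 8
  bit 1 = 0: r = r^2 mod 47 = 8^2 = 17
  bit 2 = 0: r = r^2 mod 47 = 17^2 = 7
  bit 3 = 0: r = r^2 mod 47 = 7^2 = 2
  bit 4 = 1: r = r^2 * 8 mod 47 = 2^2 * 8 = 4*8 = 32
  bit 5 = 1: r = r^2 * 8 mod 47 = 32^2 * 8 = 37*8 = 14
  -> s = B^a = 14

Answer: 14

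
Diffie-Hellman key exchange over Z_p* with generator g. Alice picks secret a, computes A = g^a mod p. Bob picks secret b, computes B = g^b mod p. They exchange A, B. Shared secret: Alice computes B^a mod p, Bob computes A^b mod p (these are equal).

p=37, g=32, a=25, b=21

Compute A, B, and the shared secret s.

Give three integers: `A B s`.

Answer: 18 14 14

Derivation:
A = 32^25 mod 37  (bits of 25 = 11001)
  bit 0 = 1: r = r^2 * 32 mod 37 = 1^2 * 32 = 1*32 = 32
  bit 1 = 1: r = r^2 * 32 mod 37 = 32^2 * 32 = 25*32 = 23
  bit 2 = 0: r = r^2 mod 37 = 23^2 = 11
  bit 3 = 0: r = r^2 mod 37 = 11^2 = 10
  bit 4 = 1: r = r^2 * 32 mod 37 = 10^2 * 32 = 26*32 = 18
  -> A = 18
B = 32^21 mod 37  (bits of 21 = 10101)
  bit 0 = 1: r = r^2 * 32 mod 37 = 1^2 * 32 = 1*32 = 32
  bit 1 = 0: r = r^2 mod 37 = 32^2 = 25
  bit 2 = 1: r = r^2 * 32 mod 37 = 25^2 * 32 = 33*32 = 20
  bit 3 = 0: r = r^2 mod 37 = 20^2 = 30
  bit 4 = 1: r = r^2 * 32 mod 37 = 30^2 * 32 = 12*32 = 14
  -> B = 14
s = B^a = 14^25 mod 37  (bits of 25 = 11001)
  bit 0 = 1: r = r^2 * 14 mod 37 = 1^2 * 14 = 1*14 = 14
  bit 1 = 1: r = r^2 * 14 mod 37 = 14^2 * 14 = 11*14 = 6
  bit 2 = 0: r = r^2 mod 37 = 6^2 = 36
  bit 3 = 0: r = r^2 mod 37 = 36^2 = 1
  bit 4 = 1: r = r^2 * 14 mod 37 = 1^2 * 14 = 1*14 = 14
  -> s = B^a = 14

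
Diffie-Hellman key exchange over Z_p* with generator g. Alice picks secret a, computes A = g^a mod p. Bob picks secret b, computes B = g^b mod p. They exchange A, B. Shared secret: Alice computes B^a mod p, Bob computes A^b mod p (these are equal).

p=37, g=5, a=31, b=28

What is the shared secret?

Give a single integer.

A = 5^31 mod 37  (bits of 31 = 11111)
  bit 0 = 1: r = r^2 * 5 mod 37 = 1^2 * 5 = 1*5 = 5
  bit 1 = 1: r = r^2 * 5 mod 37 = 5^2 * 5 = 25*5 = 14
  bit 2 = 1: r = r^2 * 5 mod 37 = 14^2 * 5 = 11*5 = 18
  bit 3 = 1: r = r^2 * 5 mod 37 = 18^2 * 5 = 28*5 = 29
  bit 4 = 1: r = r^2 * 5 mod 37 = 29^2 * 5 = 27*5 = 24
  -> A = 24
B = 5^28 mod 37  (bits of 28 = 11100)
  bit 0 = 1: r = r^2 * 5 mod 37 = 1^2 * 5 = 1*5 = 5
  bit 1 = 1: r = r^2 * 5 mod 37 = 5^2 * 5 = 25*5 = 14
  bit 2 = 1: r = r^2 * 5 mod 37 = 14^2 * 5 = 11*5 = 18
  bit 3 = 0: r = r^2 mod 37 = 18^2 = 28
  bit 4 = 0: r = r^2 mod 37 = 28^2 = 7
  -> B = 7
s = B^a = 7^31 mod 37  (bits of 31 = 11111)
  bit 0 = 1: r = r^2 * 7 mod 37 = 1^2 * 7 = 1*7 = 7
  bit 1 = 1: r = r^2 * 7 mod 37 = 7^2 * 7 = 12*7 = 10
  bit 2 = 1: r = r^2 * 7 mod 37 = 10^2 * 7 = 26*7 = 34
  bit 3 = 1: r = r^2 * 7 mod 37 = 34^2 * 7 = 9*7 = 26
  bit 4 = 1: r = r^2 * 7 mod 37 = 26^2 * 7 = 10*7 = 33
  -> s = B^a = 33

Answer: 33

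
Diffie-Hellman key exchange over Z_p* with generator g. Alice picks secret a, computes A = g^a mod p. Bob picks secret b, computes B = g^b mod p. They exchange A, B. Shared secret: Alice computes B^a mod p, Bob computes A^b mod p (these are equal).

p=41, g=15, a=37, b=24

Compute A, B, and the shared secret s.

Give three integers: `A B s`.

A = 15^37 mod 41  (bits of 37 = 100101)
  bit 0 = 1: r = r^2 * 15 mod 41 = 1^2 * 15 = 1*15 = 15
  bit 1 = 0: r = r^2 mod 41 = 15^2 = 20
  bit 2 = 0: r = r^2 mod 41 = 20^2 = 31
  bit 3 = 1: r = r^2 * 15 mod 41 = 31^2 * 15 = 18*15 = 24
  bit 4 = 0: r = r^2 mod 41 = 24^2 = 2
  bit 5 = 1: r = r^2 * 15 mod 41 = 2^2 * 15 = 4*15 = 19
  -> A = 19
B = 15^24 mod 41  (bits of 24 = 11000)
  bit 0 = 1: r = r^2 * 15 mod 41 = 1^2 * 15 = 1*15 = 15
  bit 1 = 1: r = r^2 * 15 mod 41 = 15^2 * 15 = 20*15 = 13
  bit 2 = 0: r = r^2 mod 41 = 13^2 = 5
  bit 3 = 0: r = r^2 mod 41 = 5^2 = 25
  bit 4 = 0: r = r^2 mod 41 = 25^2 = 10
  -> B = 10
s = B^a = 10^37 mod 41  (bits of 37 = 100101)
  bit 0 = 1: r = r^2 * 10 mod 41 = 1^2 * 10 = 1*10 = 10
  bit 1 = 0: r = r^2 mod 41 = 10^2 = 18
  bit 2 = 0: r = r^2 mod 41 = 18^2 = 37
  bit 3 = 1: r = r^2 * 10 mod 41 = 37^2 * 10 = 16*10 = 37
  bit 4 = 0: r = r^2 mod 41 = 37^2 = 16
  bit 5 = 1: r = r^2 * 10 mod 41 = 16^2 * 10 = 10*10 = 18
  -> s = B^a = 18

Answer: 19 10 18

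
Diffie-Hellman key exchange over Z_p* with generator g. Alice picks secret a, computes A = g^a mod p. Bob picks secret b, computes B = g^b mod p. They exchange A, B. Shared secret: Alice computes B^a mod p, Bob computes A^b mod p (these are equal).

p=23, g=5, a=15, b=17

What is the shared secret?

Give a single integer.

A = 5^15 mod 23  (bits of 15 = 1111)
  bit 0 = 1: r = r^2 * 5 mod 23 = 1^2 * 5 = 1*5 = 5
  bit 1 = 1: r = r^2 * 5 mod 23 = 5^2 * 5 = 2*5 = 10
  bit 2 = 1: r = r^2 * 5 mod 23 = 10^2 * 5 = 8*5 = 17
  bit 3 = 1: r = r^2 * 5 mod 23 = 17^2 * 5 = 13*5 = 19
  -> A = 19
B = 5^17 mod 23  (bits of 17 = 10001)
  bit 0 = 1: r = r^2 * 5 mod 23 = 1^2 * 5 = 1*5 = 5
  bit 1 = 0: r = r^2 mod 23 = 5^2 = 2
  bit 2 = 0: r = r^2 mod 23 = 2^2 = 4
  bit 3 = 0: r = r^2 mod 23 = 4^2 = 16
  bit 4 = 1: r = r^2 * 5 mod 23 = 16^2 * 5 = 3*5 = 15
  -> B = 15
s = B^a = 15^15 mod 23  (bits of 15 = 1111)
  bit 0 = 1: r = r^2 * 15 mod 23 = 1^2 * 15 = 1*15 = 15
  bit 1 = 1: r = r^2 * 15 mod 23 = 15^2 * 15 = 18*15 = 17
  bit 2 = 1: r = r^2 * 15 mod 23 = 17^2 * 15 = 13*15 = 11
  bit 3 = 1: r = r^2 * 15 mod 23 = 11^2 * 15 = 6*15 = 21
  -> s = B^a = 21

Answer: 21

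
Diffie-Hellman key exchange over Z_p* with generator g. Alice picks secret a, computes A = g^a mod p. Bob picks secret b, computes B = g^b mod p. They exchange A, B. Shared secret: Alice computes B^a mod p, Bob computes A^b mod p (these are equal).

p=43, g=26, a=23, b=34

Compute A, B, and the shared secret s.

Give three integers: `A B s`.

Answer: 12 13 40

Derivation:
A = 26^23 mod 43  (bits of 23 = 10111)
  bit 0 = 1: r = r^2 * 26 mod 43 = 1^2 * 26 = 1*26 = 26
  bit 1 = 0: r = r^2 mod 43 = 26^2 = 31
  bit 2 = 1: r = r^2 * 26 mod 43 = 31^2 * 26 = 15*26 = 3
  bit 3 = 1: r = r^2 * 26 mod 43 = 3^2 * 26 = 9*26 = 19
  bit 4 = 1: r = r^2 * 26 mod 43 = 19^2 * 26 = 17*26 = 12
  -> A = 12
B = 26^34 mod 43  (bits of 34 = 100010)
  bit 0 = 1: r = r^2 * 26 mod 43 = 1^2 * 26 = 1*26 = 26
  bit 1 = 0: r = r^2 mod 43 = 26^2 = 31
  bit 2 = 0: r = r^2 mod 43 = 31^2 = 15
  bit 3 = 0: r = r^2 mod 43 = 15^2 = 10
  bit 4 = 1: r = r^2 * 26 mod 43 = 10^2 * 26 = 14*26 = 20
  bit 5 = 0: r = r^2 mod 43 = 20^2 = 13
  -> B = 13
s = B^a = 13^23 mod 43  (bits of 23 = 10111)
  bit 0 = 1: r = r^2 * 13 mod 43 = 1^2 * 13 = 1*13 = 13
  bit 1 = 0: r = r^2 mod 43 = 13^2 = 40
  bit 2 = 1: r = r^2 * 13 mod 43 = 40^2 * 13 = 9*13 = 31
  bit 3 = 1: r = r^2 * 13 mod 43 = 31^2 * 13 = 15*13 = 23
  bit 4 = 1: r = r^2 * 13 mod 43 = 23^2 * 13 = 13*13 = 40
  -> s = B^a = 40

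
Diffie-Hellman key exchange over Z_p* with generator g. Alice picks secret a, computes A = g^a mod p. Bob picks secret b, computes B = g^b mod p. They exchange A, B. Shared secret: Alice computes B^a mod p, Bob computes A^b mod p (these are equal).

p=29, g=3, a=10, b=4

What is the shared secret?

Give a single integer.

Answer: 16

Derivation:
A = 3^10 mod 29  (bits of 10 = 1010)
  bit 0 = 1: r = r^2 * 3 mod 29 = 1^2 * 3 = 1*3 = 3
  bit 1 = 0: r = r^2 mod 29 = 3^2 = 9
  bit 2 = 1: r = r^2 * 3 mod 29 = 9^2 * 3 = 23*3 = 11
  bit 3 = 0: r = r^2 mod 29 = 11^2 = 5
  -> A = 5
B = 3^4 mod 29  (bits of 4 = 100)
  bit 0 = 1: r = r^2 * 3 mod 29 = 1^2 * 3 = 1*3 = 3
  bit 1 = 0: r = r^2 mod 29 = 3^2 = 9
  bit 2 = 0: r = r^2 mod 29 = 9^2 = 23
  -> B = 23
s = B^a = 23^10 mod 29  (bits of 10 = 1010)
  bit 0 = 1: r = r^2 * 23 mod 29 = 1^2 * 23 = 1*23 = 23
  bit 1 = 0: r = r^2 mod 29 = 23^2 = 7
  bit 2 = 1: r = r^2 * 23 mod 29 = 7^2 * 23 = 20*23 = 25
  bit 3 = 0: r = r^2 mod 29 = 25^2 = 16
  -> s = B^a = 16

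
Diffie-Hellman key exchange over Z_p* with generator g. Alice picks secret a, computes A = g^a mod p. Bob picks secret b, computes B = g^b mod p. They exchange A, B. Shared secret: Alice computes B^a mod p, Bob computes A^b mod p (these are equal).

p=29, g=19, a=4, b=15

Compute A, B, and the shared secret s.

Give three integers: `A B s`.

A = 19^4 mod 29  (bits of 4 = 100)
  bit 0 = 1: r = r^2 * 19 mod 29 = 1^2 * 19 = 1*19 = 19
  bit 1 = 0: r = r^2 mod 29 = 19^2 = 13
  bit 2 = 0: r = r^2 mod 29 = 13^2 = 24
  -> A = 24
B = 19^15 mod 29  (bits of 15 = 1111)
  bit 0 = 1: r = r^2 * 19 mod 29 = 1^2 * 19 = 1*19 = 19
  bit 1 = 1: r = r^2 * 19 mod 29 = 19^2 * 19 = 13*19 = 15
  bit 2 = 1: r = r^2 * 19 mod 29 = 15^2 * 19 = 22*19 = 12
  bit 3 = 1: r = r^2 * 19 mod 29 = 12^2 * 19 = 28*19 = 10
  -> B = 10
s = B^a = 10^4 mod 29  (bits of 4 = 100)
  bit 0 = 1: r = r^2 * 10 mod 29 = 1^2 * 10 = 1*10 = 10
  bit 1 = 0: r = r^2 mod 29 = 10^2 = 13
  bit 2 = 0: r = r^2 mod 29 = 13^2 = 24
  -> s = B^a = 24

Answer: 24 10 24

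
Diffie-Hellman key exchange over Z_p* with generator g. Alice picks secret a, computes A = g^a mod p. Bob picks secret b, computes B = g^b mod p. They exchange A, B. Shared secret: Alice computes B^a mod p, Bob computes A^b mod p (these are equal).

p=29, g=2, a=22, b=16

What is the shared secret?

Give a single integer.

Answer: 25

Derivation:
A = 2^22 mod 29  (bits of 22 = 10110)
  bit 0 = 1: r = r^2 * 2 mod 29 = 1^2 * 2 = 1*2 = 2
  bit 1 = 0: r = r^2 mod 29 = 2^2 = 4
  bit 2 = 1: r = r^2 * 2 mod 29 = 4^2 * 2 = 16*2 = 3
  bit 3 = 1: r = r^2 * 2 mod 29 = 3^2 * 2 = 9*2 = 18
  bit 4 = 0: r = r^2 mod 29 = 18^2 = 5
  -> A = 5
B = 2^16 mod 29  (bits of 16 = 10000)
  bit 0 = 1: r = r^2 * 2 mod 29 = 1^2 * 2 = 1*2 = 2
  bit 1 = 0: r = r^2 mod 29 = 2^2 = 4
  bit 2 = 0: r = r^2 mod 29 = 4^2 = 16
  bit 3 = 0: r = r^2 mod 29 = 16^2 = 24
  bit 4 = 0: r = r^2 mod 29 = 24^2 = 25
  -> B = 25
s = B^a = 25^22 mod 29  (bits of 22 = 10110)
  bit 0 = 1: r = r^2 * 25 mod 29 = 1^2 * 25 = 1*25 = 25
  bit 1 = 0: r = r^2 mod 29 = 25^2 = 16
  bit 2 = 1: r = r^2 * 25 mod 29 = 16^2 * 25 = 24*25 = 20
  bit 3 = 1: r = r^2 * 25 mod 29 = 20^2 * 25 = 23*25 = 24
  bit 4 = 0: r = r^2 mod 29 = 24^2 = 25
  -> s = B^a = 25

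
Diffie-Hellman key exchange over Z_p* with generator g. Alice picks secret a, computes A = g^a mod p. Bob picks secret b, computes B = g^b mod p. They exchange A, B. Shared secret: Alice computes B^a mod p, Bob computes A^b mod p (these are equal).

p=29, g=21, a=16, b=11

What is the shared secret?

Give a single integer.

Answer: 20

Derivation:
A = 21^16 mod 29  (bits of 16 = 10000)
  bit 0 = 1: r = r^2 * 21 mod 29 = 1^2 * 21 = 1*21 = 21
  bit 1 = 0: r = r^2 mod 29 = 21^2 = 6
  bit 2 = 0: r = r^2 mod 29 = 6^2 = 7
  bit 3 = 0: r = r^2 mod 29 = 7^2 = 20
  bit 4 = 0: r = r^2 mod 29 = 20^2 = 23
  -> A = 23
B = 21^11 mod 29  (bits of 11 = 1011)
  bit 0 = 1: r = r^2 * 21 mod 29 = 1^2 * 21 = 1*21 = 21
  bit 1 = 0: r = r^2 mod 29 = 21^2 = 6
  bit 2 = 1: r = r^2 * 21 mod 29 = 6^2 * 21 = 7*21 = 2
  bit 3 = 1: r = r^2 * 21 mod 29 = 2^2 * 21 = 4*21 = 26
  -> B = 26
s = B^a = 26^16 mod 29  (bits of 16 = 10000)
  bit 0 = 1: r = r^2 * 26 mod 29 = 1^2 * 26 = 1*26 = 26
  bit 1 = 0: r = r^2 mod 29 = 26^2 = 9
  bit 2 = 0: r = r^2 mod 29 = 9^2 = 23
  bit 3 = 0: r = r^2 mod 29 = 23^2 = 7
  bit 4 = 0: r = r^2 mod 29 = 7^2 = 20
  -> s = B^a = 20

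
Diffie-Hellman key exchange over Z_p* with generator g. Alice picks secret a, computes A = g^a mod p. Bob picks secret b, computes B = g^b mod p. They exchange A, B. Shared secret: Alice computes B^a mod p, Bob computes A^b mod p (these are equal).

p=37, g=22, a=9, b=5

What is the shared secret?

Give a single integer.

Answer: 6

Derivation:
A = 22^9 mod 37  (bits of 9 = 1001)
  bit 0 = 1: r = r^2 * 22 mod 37 = 1^2 * 22 = 1*22 = 22
  bit 1 = 0: r = r^2 mod 37 = 22^2 = 3
  bit 2 = 0: r = r^2 mod 37 = 3^2 = 9
  bit 3 = 1: r = r^2 * 22 mod 37 = 9^2 * 22 = 7*22 = 6
  -> A = 6
B = 22^5 mod 37  (bits of 5 = 101)
  bit 0 = 1: r = r^2 * 22 mod 37 = 1^2 * 22 = 1*22 = 22
  bit 1 = 0: r = r^2 mod 37 = 22^2 = 3
  bit 2 = 1: r = r^2 * 22 mod 37 = 3^2 * 22 = 9*22 = 13
  -> B = 13
s = B^a = 13^9 mod 37  (bits of 9 = 1001)
  bit 0 = 1: r = r^2 * 13 mod 37 = 1^2 * 13 = 1*13 = 13
  bit 1 = 0: r = r^2 mod 37 = 13^2 = 21
  bit 2 = 0: r = r^2 mod 37 = 21^2 = 34
  bit 3 = 1: r = r^2 * 13 mod 37 = 34^2 * 13 = 9*13 = 6
  -> s = B^a = 6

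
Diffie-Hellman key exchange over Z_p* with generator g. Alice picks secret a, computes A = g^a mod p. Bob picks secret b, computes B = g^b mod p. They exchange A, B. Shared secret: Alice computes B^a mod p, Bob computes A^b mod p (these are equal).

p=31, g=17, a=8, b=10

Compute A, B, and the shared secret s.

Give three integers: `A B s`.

A = 17^8 mod 31  (bits of 8 = 1000)
  bit 0 = 1: r = r^2 * 17 mod 31 = 1^2 * 17 = 1*17 = 17
  bit 1 = 0: r = r^2 mod 31 = 17^2 = 10
  bit 2 = 0: r = r^2 mod 31 = 10^2 = 7
  bit 3 = 0: r = r^2 mod 31 = 7^2 = 18
  -> A = 18
B = 17^10 mod 31  (bits of 10 = 1010)
  bit 0 = 1: r = r^2 * 17 mod 31 = 1^2 * 17 = 1*17 = 17
  bit 1 = 0: r = r^2 mod 31 = 17^2 = 10
  bit 2 = 1: r = r^2 * 17 mod 31 = 10^2 * 17 = 7*17 = 26
  bit 3 = 0: r = r^2 mod 31 = 26^2 = 25
  -> B = 25
s = B^a = 25^8 mod 31  (bits of 8 = 1000)
  bit 0 = 1: r = r^2 * 25 mod 31 = 1^2 * 25 = 1*25 = 25
  bit 1 = 0: r = r^2 mod 31 = 25^2 = 5
  bit 2 = 0: r = r^2 mod 31 = 5^2 = 25
  bit 3 = 0: r = r^2 mod 31 = 25^2 = 5
  -> s = B^a = 5

Answer: 18 25 5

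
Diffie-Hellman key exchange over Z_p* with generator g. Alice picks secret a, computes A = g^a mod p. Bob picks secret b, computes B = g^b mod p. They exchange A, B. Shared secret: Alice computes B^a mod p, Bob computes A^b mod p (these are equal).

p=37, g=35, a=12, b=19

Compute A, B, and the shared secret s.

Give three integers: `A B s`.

A = 35^12 mod 37  (bits of 12 = 1100)
  bit 0 = 1: r = r^2 * 35 mod 37 = 1^2 * 35 = 1*35 = 35
  bit 1 = 1: r = r^2 * 35 mod 37 = 35^2 * 35 = 4*35 = 29
  bit 2 = 0: r = r^2 mod 37 = 29^2 = 27
  bit 3 = 0: r = r^2 mod 37 = 27^2 = 26
  -> A = 26
B = 35^19 mod 37  (bits of 19 = 10011)
  bit 0 = 1: r = r^2 * 35 mod 37 = 1^2 * 35 = 1*35 = 35
  bit 1 = 0: r = r^2 mod 37 = 35^2 = 4
  bit 2 = 0: r = r^2 mod 37 = 4^2 = 16
  bit 3 = 1: r = r^2 * 35 mod 37 = 16^2 * 35 = 34*35 = 6
  bit 4 = 1: r = r^2 * 35 mod 37 = 6^2 * 35 = 36*35 = 2
  -> B = 2
s = B^a = 2^12 mod 37  (bits of 12 = 1100)
  bit 0 = 1: r = r^2 * 2 mod 37 = 1^2 * 2 = 1*2 = 2
  bit 1 = 1: r = r^2 * 2 mod 37 = 2^2 * 2 = 4*2 = 8
  bit 2 = 0: r = r^2 mod 37 = 8^2 = 27
  bit 3 = 0: r = r^2 mod 37 = 27^2 = 26
  -> s = B^a = 26

Answer: 26 2 26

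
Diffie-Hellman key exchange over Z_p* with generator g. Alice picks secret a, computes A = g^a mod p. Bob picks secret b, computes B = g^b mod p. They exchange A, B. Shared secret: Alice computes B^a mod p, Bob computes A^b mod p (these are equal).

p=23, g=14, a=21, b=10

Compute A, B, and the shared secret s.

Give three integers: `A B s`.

A = 14^21 mod 23  (bits of 21 = 10101)
  bit 0 = 1: r = r^2 * 14 mod 23 = 1^2 * 14 = 1*14 = 14
  bit 1 = 0: r = r^2 mod 23 = 14^2 = 12
  bit 2 = 1: r = r^2 * 14 mod 23 = 12^2 * 14 = 6*14 = 15
  bit 3 = 0: r = r^2 mod 23 = 15^2 = 18
  bit 4 = 1: r = r^2 * 14 mod 23 = 18^2 * 14 = 2*14 = 5
  -> A = 5
B = 14^10 mod 23  (bits of 10 = 1010)
  bit 0 = 1: r = r^2 * 14 mod 23 = 1^2 * 14 = 1*14 = 14
  bit 1 = 0: r = r^2 mod 23 = 14^2 = 12
  bit 2 = 1: r = r^2 * 14 mod 23 = 12^2 * 14 = 6*14 = 15
  bit 3 = 0: r = r^2 mod 23 = 15^2 = 18
  -> B = 18
s = B^a = 18^21 mod 23  (bits of 21 = 10101)
  bit 0 = 1: r = r^2 * 18 mod 23 = 1^2 * 18 = 1*18 = 18
  bit 1 = 0: r = r^2 mod 23 = 18^2 = 2
  bit 2 = 1: r = r^2 * 18 mod 23 = 2^2 * 18 = 4*18 = 3
  bit 3 = 0: r = r^2 mod 23 = 3^2 = 9
  bit 4 = 1: r = r^2 * 18 mod 23 = 9^2 * 18 = 12*18 = 9
  -> s = B^a = 9

Answer: 5 18 9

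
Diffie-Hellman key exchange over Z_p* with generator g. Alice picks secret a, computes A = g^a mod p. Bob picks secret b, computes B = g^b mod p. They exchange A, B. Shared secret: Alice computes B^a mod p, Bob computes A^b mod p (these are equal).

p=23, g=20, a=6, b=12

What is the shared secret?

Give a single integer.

Answer: 16

Derivation:
A = 20^6 mod 23  (bits of 6 = 110)
  bit 0 = 1: r = r^2 * 20 mod 23 = 1^2 * 20 = 1*20 = 20
  bit 1 = 1: r = r^2 * 20 mod 23 = 20^2 * 20 = 9*20 = 19
  bit 2 = 0: r = r^2 mod 23 = 19^2 = 16
  -> A = 16
B = 20^12 mod 23  (bits of 12 = 1100)
  bit 0 = 1: r = r^2 * 20 mod 23 = 1^2 * 20 = 1*20 = 20
  bit 1 = 1: r = r^2 * 20 mod 23 = 20^2 * 20 = 9*20 = 19
  bit 2 = 0: r = r^2 mod 23 = 19^2 = 16
  bit 3 = 0: r = r^2 mod 23 = 16^2 = 3
  -> B = 3
s = B^a = 3^6 mod 23  (bits of 6 = 110)
  bit 0 = 1: r = r^2 * 3 mod 23 = 1^2 * 3 = 1*3 = 3
  bit 1 = 1: r = r^2 * 3 mod 23 = 3^2 * 3 = 9*3 = 4
  bit 2 = 0: r = r^2 mod 23 = 4^2 = 16
  -> s = B^a = 16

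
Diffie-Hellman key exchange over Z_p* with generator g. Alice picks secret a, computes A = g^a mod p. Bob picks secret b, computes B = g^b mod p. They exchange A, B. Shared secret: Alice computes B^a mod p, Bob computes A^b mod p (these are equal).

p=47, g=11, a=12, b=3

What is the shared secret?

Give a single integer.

A = 11^12 mod 47  (bits of 12 = 1100)
  bit 0 = 1: r = r^2 * 11 mod 47 = 1^2 * 11 = 1*11 = 11
  bit 1 = 1: r = r^2 * 11 mod 47 = 11^2 * 11 = 27*11 = 15
  bit 2 = 0: r = r^2 mod 47 = 15^2 = 37
  bit 3 = 0: r = r^2 mod 47 = 37^2 = 6
  -> A = 6
B = 11^3 mod 47  (bits of 3 = 11)
  bit 0 = 1: r = r^2 * 11 mod 47 = 1^2 * 11 = 1*11 = 11
  bit 1 = 1: r = r^2 * 11 mod 47 = 11^2 * 11 = 27*11 = 15
  -> B = 15
s = B^a = 15^12 mod 47  (bits of 12 = 1100)
  bit 0 = 1: r = r^2 * 15 mod 47 = 1^2 * 15 = 1*15 = 15
  bit 1 = 1: r = r^2 * 15 mod 47 = 15^2 * 15 = 37*15 = 38
  bit 2 = 0: r = r^2 mod 47 = 38^2 = 34
  bit 3 = 0: r = r^2 mod 47 = 34^2 = 28
  -> s = B^a = 28

Answer: 28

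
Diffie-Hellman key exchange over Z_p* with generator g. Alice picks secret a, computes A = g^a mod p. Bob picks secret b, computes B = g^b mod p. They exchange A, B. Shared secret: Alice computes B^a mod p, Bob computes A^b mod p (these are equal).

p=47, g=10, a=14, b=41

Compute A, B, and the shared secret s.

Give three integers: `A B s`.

Answer: 4 44 14

Derivation:
A = 10^14 mod 47  (bits of 14 = 1110)
  bit 0 = 1: r = r^2 * 10 mod 47 = 1^2 * 10 = 1*10 = 10
  bit 1 = 1: r = r^2 * 10 mod 47 = 10^2 * 10 = 6*10 = 13
  bit 2 = 1: r = r^2 * 10 mod 47 = 13^2 * 10 = 28*10 = 45
  bit 3 = 0: r = r^2 mod 47 = 45^2 = 4
  -> A = 4
B = 10^41 mod 47  (bits of 41 = 101001)
  bit 0 = 1: r = r^2 * 10 mod 47 = 1^2 * 10 = 1*10 = 10
  bit 1 = 0: r = r^2 mod 47 = 10^2 = 6
  bit 2 = 1: r = r^2 * 10 mod 47 = 6^2 * 10 = 36*10 = 31
  bit 3 = 0: r = r^2 mod 47 = 31^2 = 21
  bit 4 = 0: r = r^2 mod 47 = 21^2 = 18
  bit 5 = 1: r = r^2 * 10 mod 47 = 18^2 * 10 = 42*10 = 44
  -> B = 44
s = B^a = 44^14 mod 47  (bits of 14 = 1110)
  bit 0 = 1: r = r^2 * 44 mod 47 = 1^2 * 44 = 1*44 = 44
  bit 1 = 1: r = r^2 * 44 mod 47 = 44^2 * 44 = 9*44 = 20
  bit 2 = 1: r = r^2 * 44 mod 47 = 20^2 * 44 = 24*44 = 22
  bit 3 = 0: r = r^2 mod 47 = 22^2 = 14
  -> s = B^a = 14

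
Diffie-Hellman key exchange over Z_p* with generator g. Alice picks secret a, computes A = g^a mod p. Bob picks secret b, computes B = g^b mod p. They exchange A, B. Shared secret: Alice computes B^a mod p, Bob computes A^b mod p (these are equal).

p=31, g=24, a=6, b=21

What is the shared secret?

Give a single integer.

Answer: 4

Derivation:
A = 24^6 mod 31  (bits of 6 = 110)
  bit 0 = 1: r = r^2 * 24 mod 31 = 1^2 * 24 = 1*24 = 24
  bit 1 = 1: r = r^2 * 24 mod 31 = 24^2 * 24 = 18*24 = 29
  bit 2 = 0: r = r^2 mod 31 = 29^2 = 4
  -> A = 4
B = 24^21 mod 31  (bits of 21 = 10101)
  bit 0 = 1: r = r^2 * 24 mod 31 = 1^2 * 24 = 1*24 = 24
  bit 1 = 0: r = r^2 mod 31 = 24^2 = 18
  bit 2 = 1: r = r^2 * 24 mod 31 = 18^2 * 24 = 14*24 = 26
  bit 3 = 0: r = r^2 mod 31 = 26^2 = 25
  bit 4 = 1: r = r^2 * 24 mod 31 = 25^2 * 24 = 5*24 = 27
  -> B = 27
s = B^a = 27^6 mod 31  (bits of 6 = 110)
  bit 0 = 1: r = r^2 * 27 mod 31 = 1^2 * 27 = 1*27 = 27
  bit 1 = 1: r = r^2 * 27 mod 31 = 27^2 * 27 = 16*27 = 29
  bit 2 = 0: r = r^2 mod 31 = 29^2 = 4
  -> s = B^a = 4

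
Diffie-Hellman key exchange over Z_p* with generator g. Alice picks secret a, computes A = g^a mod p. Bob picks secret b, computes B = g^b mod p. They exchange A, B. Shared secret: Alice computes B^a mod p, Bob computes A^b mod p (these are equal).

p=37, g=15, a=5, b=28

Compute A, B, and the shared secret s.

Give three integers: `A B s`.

A = 15^5 mod 37  (bits of 5 = 101)
  bit 0 = 1: r = r^2 * 15 mod 37 = 1^2 * 15 = 1*15 = 15
  bit 1 = 0: r = r^2 mod 37 = 15^2 = 3
  bit 2 = 1: r = r^2 * 15 mod 37 = 3^2 * 15 = 9*15 = 24
  -> A = 24
B = 15^28 mod 37  (bits of 28 = 11100)
  bit 0 = 1: r = r^2 * 15 mod 37 = 1^2 * 15 = 1*15 = 15
  bit 1 = 1: r = r^2 * 15 mod 37 = 15^2 * 15 = 3*15 = 8
  bit 2 = 1: r = r^2 * 15 mod 37 = 8^2 * 15 = 27*15 = 35
  bit 3 = 0: r = r^2 mod 37 = 35^2 = 4
  bit 4 = 0: r = r^2 mod 37 = 4^2 = 16
  -> B = 16
s = B^a = 16^5 mod 37  (bits of 5 = 101)
  bit 0 = 1: r = r^2 * 16 mod 37 = 1^2 * 16 = 1*16 = 16
  bit 1 = 0: r = r^2 mod 37 = 16^2 = 34
  bit 2 = 1: r = r^2 * 16 mod 37 = 34^2 * 16 = 9*16 = 33
  -> s = B^a = 33

Answer: 24 16 33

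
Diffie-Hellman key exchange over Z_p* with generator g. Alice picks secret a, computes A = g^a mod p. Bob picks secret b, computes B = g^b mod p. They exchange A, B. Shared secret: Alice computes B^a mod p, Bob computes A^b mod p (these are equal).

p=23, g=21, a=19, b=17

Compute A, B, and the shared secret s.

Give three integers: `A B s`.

Answer: 20 5 7

Derivation:
A = 21^19 mod 23  (bits of 19 = 10011)
  bit 0 = 1: r = r^2 * 21 mod 23 = 1^2 * 21 = 1*21 = 21
  bit 1 = 0: r = r^2 mod 23 = 21^2 = 4
  bit 2 = 0: r = r^2 mod 23 = 4^2 = 16
  bit 3 = 1: r = r^2 * 21 mod 23 = 16^2 * 21 = 3*21 = 17
  bit 4 = 1: r = r^2 * 21 mod 23 = 17^2 * 21 = 13*21 = 20
  -> A = 20
B = 21^17 mod 23  (bits of 17 = 10001)
  bit 0 = 1: r = r^2 * 21 mod 23 = 1^2 * 21 = 1*21 = 21
  bit 1 = 0: r = r^2 mod 23 = 21^2 = 4
  bit 2 = 0: r = r^2 mod 23 = 4^2 = 16
  bit 3 = 0: r = r^2 mod 23 = 16^2 = 3
  bit 4 = 1: r = r^2 * 21 mod 23 = 3^2 * 21 = 9*21 = 5
  -> B = 5
s = B^a = 5^19 mod 23  (bits of 19 = 10011)
  bit 0 = 1: r = r^2 * 5 mod 23 = 1^2 * 5 = 1*5 = 5
  bit 1 = 0: r = r^2 mod 23 = 5^2 = 2
  bit 2 = 0: r = r^2 mod 23 = 2^2 = 4
  bit 3 = 1: r = r^2 * 5 mod 23 = 4^2 * 5 = 16*5 = 11
  bit 4 = 1: r = r^2 * 5 mod 23 = 11^2 * 5 = 6*5 = 7
  -> s = B^a = 7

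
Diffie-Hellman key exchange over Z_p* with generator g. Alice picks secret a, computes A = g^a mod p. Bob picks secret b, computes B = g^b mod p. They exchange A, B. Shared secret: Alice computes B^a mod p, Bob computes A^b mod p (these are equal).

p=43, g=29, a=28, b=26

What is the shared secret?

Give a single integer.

A = 29^28 mod 43  (bits of 28 = 11100)
  bit 0 = 1: r = r^2 * 29 mod 43 = 1^2 * 29 = 1*29 = 29
  bit 1 = 1: r = r^2 * 29 mod 43 = 29^2 * 29 = 24*29 = 8
  bit 2 = 1: r = r^2 * 29 mod 43 = 8^2 * 29 = 21*29 = 7
  bit 3 = 0: r = r^2 mod 43 = 7^2 = 6
  bit 4 = 0: r = r^2 mod 43 = 6^2 = 36
  -> A = 36
B = 29^26 mod 43  (bits of 26 = 11010)
  bit 0 = 1: r = r^2 * 29 mod 43 = 1^2 * 29 = 1*29 = 29
  bit 1 = 1: r = r^2 * 29 mod 43 = 29^2 * 29 = 24*29 = 8
  bit 2 = 0: r = r^2 mod 43 = 8^2 = 21
  bit 3 = 1: r = r^2 * 29 mod 43 = 21^2 * 29 = 11*29 = 18
  bit 4 = 0: r = r^2 mod 43 = 18^2 = 23
  -> B = 23
s = B^a = 23^28 mod 43  (bits of 28 = 11100)
  bit 0 = 1: r = r^2 * 23 mod 43 = 1^2 * 23 = 1*23 = 23
  bit 1 = 1: r = r^2 * 23 mod 43 = 23^2 * 23 = 13*23 = 41
  bit 2 = 1: r = r^2 * 23 mod 43 = 41^2 * 23 = 4*23 = 6
  bit 3 = 0: r = r^2 mod 43 = 6^2 = 36
  bit 4 = 0: r = r^2 mod 43 = 36^2 = 6
  -> s = B^a = 6

Answer: 6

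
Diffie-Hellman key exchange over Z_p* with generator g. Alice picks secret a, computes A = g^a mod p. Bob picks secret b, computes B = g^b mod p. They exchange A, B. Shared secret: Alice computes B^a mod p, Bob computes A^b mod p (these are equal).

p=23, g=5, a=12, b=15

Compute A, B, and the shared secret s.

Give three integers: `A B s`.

A = 5^12 mod 23  (bits of 12 = 1100)
  bit 0 = 1: r = r^2 * 5 mod 23 = 1^2 * 5 = 1*5 = 5
  bit 1 = 1: r = r^2 * 5 mod 23 = 5^2 * 5 = 2*5 = 10
  bit 2 = 0: r = r^2 mod 23 = 10^2 = 8
  bit 3 = 0: r = r^2 mod 23 = 8^2 = 18
  -> A = 18
B = 5^15 mod 23  (bits of 15 = 1111)
  bit 0 = 1: r = r^2 * 5 mod 23 = 1^2 * 5 = 1*5 = 5
  bit 1 = 1: r = r^2 * 5 mod 23 = 5^2 * 5 = 2*5 = 10
  bit 2 = 1: r = r^2 * 5 mod 23 = 10^2 * 5 = 8*5 = 17
  bit 3 = 1: r = r^2 * 5 mod 23 = 17^2 * 5 = 13*5 = 19
  -> B = 19
s = B^a = 19^12 mod 23  (bits of 12 = 1100)
  bit 0 = 1: r = r^2 * 19 mod 23 = 1^2 * 19 = 1*19 = 19
  bit 1 = 1: r = r^2 * 19 mod 23 = 19^2 * 19 = 16*19 = 5
  bit 2 = 0: r = r^2 mod 23 = 5^2 = 2
  bit 3 = 0: r = r^2 mod 23 = 2^2 = 4
  -> s = B^a = 4

Answer: 18 19 4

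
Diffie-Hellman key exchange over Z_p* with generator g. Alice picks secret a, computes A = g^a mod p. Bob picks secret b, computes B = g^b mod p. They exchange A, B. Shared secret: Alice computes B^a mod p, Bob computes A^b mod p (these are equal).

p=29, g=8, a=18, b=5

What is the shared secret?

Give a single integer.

Answer: 13

Derivation:
A = 8^18 mod 29  (bits of 18 = 10010)
  bit 0 = 1: r = r^2 * 8 mod 29 = 1^2 * 8 = 1*8 = 8
  bit 1 = 0: r = r^2 mod 29 = 8^2 = 6
  bit 2 = 0: r = r^2 mod 29 = 6^2 = 7
  bit 3 = 1: r = r^2 * 8 mod 29 = 7^2 * 8 = 20*8 = 15
  bit 4 = 0: r = r^2 mod 29 = 15^2 = 22
  -> A = 22
B = 8^5 mod 29  (bits of 5 = 101)
  bit 0 = 1: r = r^2 * 8 mod 29 = 1^2 * 8 = 1*8 = 8
  bit 1 = 0: r = r^2 mod 29 = 8^2 = 6
  bit 2 = 1: r = r^2 * 8 mod 29 = 6^2 * 8 = 7*8 = 27
  -> B = 27
s = B^a = 27^18 mod 29  (bits of 18 = 10010)
  bit 0 = 1: r = r^2 * 27 mod 29 = 1^2 * 27 = 1*27 = 27
  bit 1 = 0: r = r^2 mod 29 = 27^2 = 4
  bit 2 = 0: r = r^2 mod 29 = 4^2 = 16
  bit 3 = 1: r = r^2 * 27 mod 29 = 16^2 * 27 = 24*27 = 10
  bit 4 = 0: r = r^2 mod 29 = 10^2 = 13
  -> s = B^a = 13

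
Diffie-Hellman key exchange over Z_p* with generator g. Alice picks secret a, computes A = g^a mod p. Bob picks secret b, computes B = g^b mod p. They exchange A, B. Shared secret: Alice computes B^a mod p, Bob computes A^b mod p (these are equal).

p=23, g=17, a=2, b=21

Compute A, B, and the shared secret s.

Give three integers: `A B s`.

A = 17^2 mod 23  (bits of 2 = 10)
  bit 0 = 1: r = r^2 * 17 mod 23 = 1^2 * 17 = 1*17 = 17
  bit 1 = 0: r = r^2 mod 23 = 17^2 = 13
  -> A = 13
B = 17^21 mod 23  (bits of 21 = 10101)
  bit 0 = 1: r = r^2 * 17 mod 23 = 1^2 * 17 = 1*17 = 17
  bit 1 = 0: r = r^2 mod 23 = 17^2 = 13
  bit 2 = 1: r = r^2 * 17 mod 23 = 13^2 * 17 = 8*17 = 21
  bit 3 = 0: r = r^2 mod 23 = 21^2 = 4
  bit 4 = 1: r = r^2 * 17 mod 23 = 4^2 * 17 = 16*17 = 19
  -> B = 19
s = B^a = 19^2 mod 23  (bits of 2 = 10)
  bit 0 = 1: r = r^2 * 19 mod 23 = 1^2 * 19 = 1*19 = 19
  bit 1 = 0: r = r^2 mod 23 = 19^2 = 16
  -> s = B^a = 16

Answer: 13 19 16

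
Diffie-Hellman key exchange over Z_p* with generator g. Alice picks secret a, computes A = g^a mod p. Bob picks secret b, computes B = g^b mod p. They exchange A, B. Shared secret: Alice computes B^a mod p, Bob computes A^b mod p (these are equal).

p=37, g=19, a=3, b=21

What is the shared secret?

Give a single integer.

A = 19^3 mod 37  (bits of 3 = 11)
  bit 0 = 1: r = r^2 * 19 mod 37 = 1^2 * 19 = 1*19 = 19
  bit 1 = 1: r = r^2 * 19 mod 37 = 19^2 * 19 = 28*19 = 14
  -> A = 14
B = 19^21 mod 37  (bits of 21 = 10101)
  bit 0 = 1: r = r^2 * 19 mod 37 = 1^2 * 19 = 1*19 = 19
  bit 1 = 0: r = r^2 mod 37 = 19^2 = 28
  bit 2 = 1: r = r^2 * 19 mod 37 = 28^2 * 19 = 7*19 = 22
  bit 3 = 0: r = r^2 mod 37 = 22^2 = 3
  bit 4 = 1: r = r^2 * 19 mod 37 = 3^2 * 19 = 9*19 = 23
  -> B = 23
s = B^a = 23^3 mod 37  (bits of 3 = 11)
  bit 0 = 1: r = r^2 * 23 mod 37 = 1^2 * 23 = 1*23 = 23
  bit 1 = 1: r = r^2 * 23 mod 37 = 23^2 * 23 = 11*23 = 31
  -> s = B^a = 31

Answer: 31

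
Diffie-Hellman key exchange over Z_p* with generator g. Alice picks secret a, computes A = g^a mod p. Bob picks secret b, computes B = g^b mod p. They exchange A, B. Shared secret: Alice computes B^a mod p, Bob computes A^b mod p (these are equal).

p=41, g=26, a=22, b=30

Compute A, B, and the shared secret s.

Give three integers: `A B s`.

Answer: 21 9 40

Derivation:
A = 26^22 mod 41  (bits of 22 = 10110)
  bit 0 = 1: r = r^2 * 26 mod 41 = 1^2 * 26 = 1*26 = 26
  bit 1 = 0: r = r^2 mod 41 = 26^2 = 20
  bit 2 = 1: r = r^2 * 26 mod 41 = 20^2 * 26 = 31*26 = 27
  bit 3 = 1: r = r^2 * 26 mod 41 = 27^2 * 26 = 32*26 = 12
  bit 4 = 0: r = r^2 mod 41 = 12^2 = 21
  -> A = 21
B = 26^30 mod 41  (bits of 30 = 11110)
  bit 0 = 1: r = r^2 * 26 mod 41 = 1^2 * 26 = 1*26 = 26
  bit 1 = 1: r = r^2 * 26 mod 41 = 26^2 * 26 = 20*26 = 28
  bit 2 = 1: r = r^2 * 26 mod 41 = 28^2 * 26 = 5*26 = 7
  bit 3 = 1: r = r^2 * 26 mod 41 = 7^2 * 26 = 8*26 = 3
  bit 4 = 0: r = r^2 mod 41 = 3^2 = 9
  -> B = 9
s = B^a = 9^22 mod 41  (bits of 22 = 10110)
  bit 0 = 1: r = r^2 * 9 mod 41 = 1^2 * 9 = 1*9 = 9
  bit 1 = 0: r = r^2 mod 41 = 9^2 = 40
  bit 2 = 1: r = r^2 * 9 mod 41 = 40^2 * 9 = 1*9 = 9
  bit 3 = 1: r = r^2 * 9 mod 41 = 9^2 * 9 = 40*9 = 32
  bit 4 = 0: r = r^2 mod 41 = 32^2 = 40
  -> s = B^a = 40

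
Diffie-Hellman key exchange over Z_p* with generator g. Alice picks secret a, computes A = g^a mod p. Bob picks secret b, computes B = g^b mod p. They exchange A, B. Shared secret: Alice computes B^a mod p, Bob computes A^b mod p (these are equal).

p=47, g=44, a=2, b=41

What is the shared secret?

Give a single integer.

A = 44^2 mod 47  (bits of 2 = 10)
  bit 0 = 1: r = r^2 * 44 mod 47 = 1^2 * 44 = 1*44 = 44
  bit 1 = 0: r = r^2 mod 47 = 44^2 = 9
  -> A = 9
B = 44^41 mod 47  (bits of 41 = 101001)
  bit 0 = 1: r = r^2 * 44 mod 47 = 1^2 * 44 = 1*44 = 44
  bit 1 = 0: r = r^2 mod 47 = 44^2 = 9
  bit 2 = 1: r = r^2 * 44 mod 47 = 9^2 * 44 = 34*44 = 39
  bit 3 = 0: r = r^2 mod 47 = 39^2 = 17
  bit 4 = 0: r = r^2 mod 47 = 17^2 = 7
  bit 5 = 1: r = r^2 * 44 mod 47 = 7^2 * 44 = 2*44 = 41
  -> B = 41
s = B^a = 41^2 mod 47  (bits of 2 = 10)
  bit 0 = 1: r = r^2 * 41 mod 47 = 1^2 * 41 = 1*41 = 41
  bit 1 = 0: r = r^2 mod 47 = 41^2 = 36
  -> s = B^a = 36

Answer: 36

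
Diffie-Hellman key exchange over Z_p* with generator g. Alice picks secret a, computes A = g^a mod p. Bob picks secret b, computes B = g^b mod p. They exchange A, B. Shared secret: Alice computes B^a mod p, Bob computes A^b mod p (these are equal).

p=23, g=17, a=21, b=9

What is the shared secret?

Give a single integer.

Answer: 10

Derivation:
A = 17^21 mod 23  (bits of 21 = 10101)
  bit 0 = 1: r = r^2 * 17 mod 23 = 1^2 * 17 = 1*17 = 17
  bit 1 = 0: r = r^2 mod 23 = 17^2 = 13
  bit 2 = 1: r = r^2 * 17 mod 23 = 13^2 * 17 = 8*17 = 21
  bit 3 = 0: r = r^2 mod 23 = 21^2 = 4
  bit 4 = 1: r = r^2 * 17 mod 23 = 4^2 * 17 = 16*17 = 19
  -> A = 19
B = 17^9 mod 23  (bits of 9 = 1001)
  bit 0 = 1: r = r^2 * 17 mod 23 = 1^2 * 17 = 1*17 = 17
  bit 1 = 0: r = r^2 mod 23 = 17^2 = 13
  bit 2 = 0: r = r^2 mod 23 = 13^2 = 8
  bit 3 = 1: r = r^2 * 17 mod 23 = 8^2 * 17 = 18*17 = 7
  -> B = 7
s = B^a = 7^21 mod 23  (bits of 21 = 10101)
  bit 0 = 1: r = r^2 * 7 mod 23 = 1^2 * 7 = 1*7 = 7
  bit 1 = 0: r = r^2 mod 23 = 7^2 = 3
  bit 2 = 1: r = r^2 * 7 mod 23 = 3^2 * 7 = 9*7 = 17
  bit 3 = 0: r = r^2 mod 23 = 17^2 = 13
  bit 4 = 1: r = r^2 * 7 mod 23 = 13^2 * 7 = 8*7 = 10
  -> s = B^a = 10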